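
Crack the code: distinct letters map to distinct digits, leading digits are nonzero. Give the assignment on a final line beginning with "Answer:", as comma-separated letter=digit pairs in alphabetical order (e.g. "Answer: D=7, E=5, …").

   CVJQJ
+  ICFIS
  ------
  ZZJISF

Step 1. [Z] Z is the leading digit of a 6-digit sum of two 5-digit numbers; the final carry is exactly 1 ⇒ Z=1.
Step 2. [col 1: J + S ≡ F (mod 10)] column 1 (J + S ≡ F (mod 10), carry-in 0) doesn't pin S yet; pick S=5 and continue ⇒ S=5.
Step 3. [col 1: J + S ≡ F (mod 10)] several values work for F in column 1 (J + S ≡ F (mod 10), carry-in 0); try F=9. So F=9.
Step 4. [col 1: J + S ≡ F (mod 10)] from column 1 (S=5, F=9, carry-in 0, digits 1,5,9 already taken and all letters distinct): J must equal 4 ⇒ J=4.
Step 5. [col 2: Q + I ≡ S (mod 10)] no forcing yet in column 2 (carry-in 0); I=3 is free and consistent — try it. So I=3.
Step 6. [col 2: Q + I ≡ S (mod 10)] column 2 reads Q+I+carry(0)=S with I=3, S=5; with digits 1,3,4,5,9 already taken and all letters distinct, the only value for Q is 2, so Q=2.
Step 7. [col 4: V + C ≡ J (mod 10)] column 4 (V + C ≡ J (mod 10), carry-in 1) doesn't pin V yet; pick V=6 and continue ⇒ V=6.
Step 8. [col 4: V + C ≡ J (mod 10)] from column 4 (V=6, J=4, carry-in 1, digits 1,2,3,4,5,6,9 already taken and all letters distinct): C must equal 7 ⇒ C=7.

Answer: C=7, F=9, I=3, J=4, Q=2, S=5, V=6, Z=1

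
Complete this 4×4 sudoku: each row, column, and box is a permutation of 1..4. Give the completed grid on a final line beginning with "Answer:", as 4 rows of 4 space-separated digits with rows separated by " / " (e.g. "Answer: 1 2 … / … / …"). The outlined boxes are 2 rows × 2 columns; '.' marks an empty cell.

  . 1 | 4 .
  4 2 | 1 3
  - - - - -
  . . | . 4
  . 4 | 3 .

Step 1. [r3c1∈{1,2,3}] 1 has one home in row 3: r3c1, so r3c1=1.
Step 2. [r4c1∈{2}] r4c1 has the single candidate 2. So r4c1=2.
Step 3. [r3c3∈{2}] only 2 remains possible at r3c3, so r3c3=2.
Step 4. [r3c2∈{3}] nothing but 3 survives at r3c2 ⇒ r3c2=3.
Step 5. [r1c1∈{3}] r1c1 is down to just 3. So r1c1=3.
Step 6. [r4c4∈{1}] r4c4's peers cover all but 1 ⇒ r4c4=1.
Step 7. [r1c4∈{2}] r1c4 has the single candidate 2, so r1c4=2.

Answer: 3 1 4 2 / 4 2 1 3 / 1 3 2 4 / 2 4 3 1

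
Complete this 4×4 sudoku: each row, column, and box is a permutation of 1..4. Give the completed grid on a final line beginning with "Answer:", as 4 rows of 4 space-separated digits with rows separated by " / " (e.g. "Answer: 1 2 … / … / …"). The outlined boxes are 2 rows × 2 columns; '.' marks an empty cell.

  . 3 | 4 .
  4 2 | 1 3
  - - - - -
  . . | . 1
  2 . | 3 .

Step 1. [r3c2∈{4}] only 4 remains possible at r3c2. So r3c2=4.
Step 2. [r4c4∈{4}] only 4 remains possible at r4c4. So r4c4=4.
Step 3. [r3c3∈{2}] r3c3 has the single candidate 2 ⇒ r3c3=2.
Step 4. [r1c4∈{2}] r1c4's peers cover all but 2, so r1c4=2.
Step 5. [r1c1∈{1}] r1c1 is down to just 1 ⇒ r1c1=1.
Step 6. [r3c1∈{3}] r3c1 has the single candidate 3. So r3c1=3.
Step 7. [r4c2∈{1}] r4c2 has the single candidate 1, so r4c2=1.

Answer: 1 3 4 2 / 4 2 1 3 / 3 4 2 1 / 2 1 3 4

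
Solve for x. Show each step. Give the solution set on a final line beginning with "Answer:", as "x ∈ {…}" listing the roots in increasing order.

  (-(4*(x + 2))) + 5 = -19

Step 1. [(-(4*(x + 2))) + 5 = -19] 5 comes off first (subtract 5) ⇒ sub: -(4*(x + 2)) = -24.
Step 2. [-(4*(x + 2)) = -24] flip signs both sides ⇒ neg: 4*(x + 2) = 24.
Step 3. [4*(x + 2) = 24] divide by the outer 4. So div: x + 2 = 6.
Step 4. [x + 2 = 6] 2 comes off first (subtract 2), so sub: x = 4.

Answer: x ∈ {4}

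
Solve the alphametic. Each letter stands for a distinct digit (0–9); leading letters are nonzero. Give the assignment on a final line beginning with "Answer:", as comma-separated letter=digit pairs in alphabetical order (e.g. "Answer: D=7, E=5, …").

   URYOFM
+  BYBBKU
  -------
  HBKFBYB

Step 1. [col 1: M + U ≡ B (mod 10)] no forcing yet in column 1 (carry-in 0); B=7 is free and consistent — try it. So B=7.
Step 2. [H] adding two 6-digit numbers gives at most 6+1 digits, and here it does — H is that final carry and must be 1 ⇒ H=1.
Step 3. [col 1: M + U ≡ B (mod 10)] several values work for M in column 1 (M + U ≡ B (mod 10), carry-in 0); try M=8 ⇒ M=8.
Step 4. [col 1: M + U ≡ B (mod 10)] in column 1 we have M+U≡B with carry-in 0; given M=8, B=7 and digits 1,7,8 already taken and all letters distinct, that pins U to 9, so U=9.
Step 5. [col 2: F + K ≡ Y (mod 10)] column 2 (F + K ≡ Y (mod 10), carry-in 1) doesn't pin Y yet; pick Y=6 and continue ⇒ Y=6.
Step 6. [col 2: F + K ≡ Y (mod 10)] K=2 is one option consistent with column 2 (F + K ≡ Y (mod 10), carry-in 1) — take it, so K=2.
Step 7. [col 2: F + K ≡ Y (mod 10)] from column 2 (K=2, Y=6, carry-in 1, digits 1,2,6,7,8,9 already taken and all letters distinct): F must equal 3. So F=3.
Step 8. [col 3: O + B ≡ B (mod 10)] in column 3 we have O+B≡B with carry-in 0; given B=7 and digits 1,2,3,6,7,8,9 already taken and all letters distinct, that pins O to 0 ⇒ O=0.
Step 9. [col 5: R + Y ≡ K (mod 10)] in column 5 we have R+Y≡K with carry-in 1; given Y=6, K=2 and digits 0,1,2,3,6,7,8,9 already taken and all letters distinct, that pins R to 5 ⇒ R=5.

Answer: B=7, F=3, H=1, K=2, M=8, O=0, R=5, U=9, Y=6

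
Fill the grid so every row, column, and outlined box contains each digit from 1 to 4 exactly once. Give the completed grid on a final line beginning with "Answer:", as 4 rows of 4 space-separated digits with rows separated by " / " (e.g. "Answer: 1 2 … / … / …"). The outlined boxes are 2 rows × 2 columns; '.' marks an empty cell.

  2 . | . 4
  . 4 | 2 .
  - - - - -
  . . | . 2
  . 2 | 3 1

Step 1. [r1c2∈{1,3}] row 1 places 3 nowhere but r1c2. So r1c2=3.
Step 2. [r3c1∈{1,3,4}] row 3 places 3 nowhere but r3c1. So r3c1=3.
Step 3. [r3c3∈{4}] nothing but 4 survives at r3c3 ⇒ r3c3=4.
Step 4. [r2c1∈{1}] r2c1 is down to just 1 ⇒ r2c1=1.
Step 5. [r3c2∈{1}] only 1 remains possible at r3c2, so r3c2=1.
Step 6. [r1c3∈{1}] r1c3 is down to just 1, so r1c3=1.
Step 7. [r2c4∈{3}] r2c4 is down to just 3. So r2c4=3.
Step 8. [r4c1∈{4}] r4c1 is down to just 4. So r4c1=4.

Answer: 2 3 1 4 / 1 4 2 3 / 3 1 4 2 / 4 2 3 1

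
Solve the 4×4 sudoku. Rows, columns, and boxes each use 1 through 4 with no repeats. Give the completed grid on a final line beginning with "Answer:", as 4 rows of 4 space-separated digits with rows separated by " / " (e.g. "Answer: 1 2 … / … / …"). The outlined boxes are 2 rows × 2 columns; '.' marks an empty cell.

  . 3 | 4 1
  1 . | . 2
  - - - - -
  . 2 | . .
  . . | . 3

Step 1. [r4c2∈{1,4}] in col 2, 1 fits only at r4c2. So r4c2=1.
Step 2. [r3c4∈{4}] r3c4 is down to just 4 ⇒ r3c4=4.
Step 3. [r3c3∈{1}] only 1 remains possible at r3c3 ⇒ r3c3=1.
Step 4. [r2c3∈{3}] r2c3 is down to just 3 ⇒ r2c3=3.
Step 5. [r4c1∈{4}] r4c1's peers cover all but 4. So r4c1=4.
Step 6. [r4c3∈{2}] r4c3's peers cover all but 2, so r4c3=2.
Step 7. [r2c2∈{4}] nothing but 4 survives at r2c2. So r2c2=4.
Step 8. [r1c1∈{2}] r1c1 is down to just 2 ⇒ r1c1=2.
Step 9. [r3c1∈{3}] r3c1 has the single candidate 3. So r3c1=3.

Answer: 2 3 4 1 / 1 4 3 2 / 3 2 1 4 / 4 1 2 3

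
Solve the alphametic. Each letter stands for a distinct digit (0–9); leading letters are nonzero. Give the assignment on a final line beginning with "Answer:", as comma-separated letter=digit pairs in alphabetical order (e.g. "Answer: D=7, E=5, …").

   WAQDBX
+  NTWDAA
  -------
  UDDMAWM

Step 1. [col 1: X + A ≡ M (mod 10)] no forcing yet in column 1 (carry-in 0); A=4 is free and consistent — try it. So A=4.
Step 2. [col 1: X + A ≡ M (mod 10)] X=9 is one option consistent with column 1 (X + A ≡ M (mod 10), carry-in 0) — take it. So X=9.
Step 3. [col 1: X + A ≡ M (mod 10)] column 1 reads X+A+carry(0)=M with X=9, A=4; with digits 4,9 already taken and all letters distinct, the only value for M is 3. So M=3.
Step 4. [col 2: B + A ≡ W (mod 10)] column 2 (B + A ≡ W (mod 10), carry-in 1) doesn't pin W yet; pick W=5 and continue, so W=5.
Step 5. [col 2: B + A ≡ W (mod 10)] column 2 reads B+A+carry(1)=W with A=4, W=5; with digits 3,4,5,9 already taken and all letters distinct, the only value for B is 0 ⇒ B=0.
Step 6. [col 3: D + D ≡ A (mod 10)] no forcing yet in column 3 (carry-in 0); D=2 is free and consistent — try it, so D=2.
Step 7. [U] adding two 6-digit numbers gives at most 6+1 digits, and here it does — U is that final carry and must be 1, so U=1.
Step 8. [col 4: Q + W ≡ M (mod 10)] in column 4 we have Q+W≡M with carry-in 0; given W=5, M=3 and digits 0,1,2,3,4,5,9 already taken and all letters distinct, that pins Q to 8. So Q=8.
Step 9. [col 5: A + T ≡ D (mod 10)] column 5: given A=4, D=2, carry-in 1, and digits 0,1,2,3,4,5,8,9 already taken and all letters distinct, A+T≡D (mod 10) forces T=7, so T=7.
Step 10. [col 6: W + N ≡ D (mod 10)] column 6: given W=5, D=2, carry-in 1, and digits 0,1,2,3,4,5,7,8,9 already taken and all letters distinct, W+N≡D (mod 10) forces N=6, so N=6.

Answer: A=4, B=0, D=2, M=3, N=6, Q=8, T=7, U=1, W=5, X=9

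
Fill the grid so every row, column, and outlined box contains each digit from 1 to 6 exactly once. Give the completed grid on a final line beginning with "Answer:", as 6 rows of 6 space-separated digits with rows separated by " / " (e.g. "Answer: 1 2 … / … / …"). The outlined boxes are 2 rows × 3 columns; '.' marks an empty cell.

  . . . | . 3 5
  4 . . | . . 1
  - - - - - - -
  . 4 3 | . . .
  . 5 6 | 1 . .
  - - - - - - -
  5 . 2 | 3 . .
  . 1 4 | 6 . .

Step 1. [r4c1∈{2}] r4c1 is down to just 2, so r4c1=2.
Step 2. [r2c4∈{2}] r2c4 has the single candidate 2 ⇒ r2c4=2.
Step 3. [r1c1∈{1,6}] in col 1, 6 fits only at r1c1, so r1c1=6.
Step 4. [r6c6∈{2}] nothing but 2 survives at r6c6, so r6c6=2.
Step 5. [r3c5∈{2,5,6}] row 3 places 2 nowhere but r3c5, so r3c5=2.
Step 6. [r5c6∈{4}] r5c6 has the single candidate 4. So r5c6=4.
Step 7. [r1c3∈{1}] nothing but 1 survives at r1c3. So r1c3=1.
Step 8. [r6c5∈{5}] r6c5 has the single candidate 5 ⇒ r6c5=5.
Step 9. [r2c2∈{3}] only 3 remains possible at r2c2. So r2c2=3.
Step 10. [r1c4∈{4}] only 4 remains possible at r1c4, so r1c4=4.
Step 11. [r3c1∈{1}] r3c1 has the single candidate 1. So r3c1=1.
Step 12. [r1c2∈{2}] nothing but 2 survives at r1c2, so r1c2=2.
Step 13. [r3c4∈{5}] r3c4 has the single candidate 5. So r3c4=5.
Step 14. [r2c5∈{6}] nothing but 6 survives at r2c5 ⇒ r2c5=6.
Step 15. [r6c1∈{3}] nothing but 3 survives at r6c1, so r6c1=3.
Step 16. [r5c5∈{1}] only 1 remains possible at r5c5, so r5c5=1.
Step 17. [r2c3∈{5}] nothing but 5 survives at r2c3 ⇒ r2c3=5.
Step 18. [r4c5∈{4}] only 4 remains possible at r4c5, so r4c5=4.
Step 19. [r5c2∈{6}] only 6 remains possible at r5c2 ⇒ r5c2=6.
Step 20. [r3c6∈{6}] r3c6 has the single candidate 6 ⇒ r3c6=6.
Step 21. [r4c6∈{3}] nothing but 3 survives at r4c6, so r4c6=3.

Answer: 6 2 1 4 3 5 / 4 3 5 2 6 1 / 1 4 3 5 2 6 / 2 5 6 1 4 3 / 5 6 2 3 1 4 / 3 1 4 6 5 2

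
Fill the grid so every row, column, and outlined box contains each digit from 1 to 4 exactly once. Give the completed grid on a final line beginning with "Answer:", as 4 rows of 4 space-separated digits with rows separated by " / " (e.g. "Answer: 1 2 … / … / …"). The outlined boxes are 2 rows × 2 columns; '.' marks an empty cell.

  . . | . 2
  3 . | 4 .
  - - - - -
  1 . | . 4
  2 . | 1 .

Step 1. [r3c2∈{3}] nothing but 3 survives at r3c2, so r3c2=3.
Step 2. [r1c2∈{1,4}] 1 has one home in row 1: r1c2. So r1c2=1.
Step 3. [r3c3∈{2}] r3c3 has the single candidate 2, so r3c3=2.
Step 4. [r2c2∈{2}] r2c2 has the single candidate 2. So r2c2=2.
Step 5. [r2c4∈{1}] r2c4 has the single candidate 1. So r2c4=1.
Step 6. [r1c3∈{3}] r1c3 is down to just 3, so r1c3=3.
Step 7. [r4c4∈{3}] r4c4 has the single candidate 3 ⇒ r4c4=3.
Step 8. [r1c1∈{4}] r1c1's peers cover all but 4, so r1c1=4.
Step 9. [r4c2∈{4}] nothing but 4 survives at r4c2. So r4c2=4.

Answer: 4 1 3 2 / 3 2 4 1 / 1 3 2 4 / 2 4 1 3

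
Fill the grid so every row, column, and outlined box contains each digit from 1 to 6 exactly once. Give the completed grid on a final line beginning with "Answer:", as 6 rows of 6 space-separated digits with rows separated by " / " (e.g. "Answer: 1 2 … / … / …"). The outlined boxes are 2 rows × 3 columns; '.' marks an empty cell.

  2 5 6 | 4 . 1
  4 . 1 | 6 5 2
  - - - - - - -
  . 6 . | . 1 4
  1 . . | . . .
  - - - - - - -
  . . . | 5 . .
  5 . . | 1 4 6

Step 1. [r3c1∈{3}] only 3 remains possible at r3c1. So r3c1=3.
Step 2. [r5c6∈{3}] r5c6 is down to just 3, so r5c6=3.
Step 3. [r3c4∈{2}] r3c4 has the single candidate 2, so r3c4=2.
Step 4. [r6c3∈{2,3}] col 3 places 3 nowhere but r6c3. So r6c3=3.
Step 5. [r6c2∈{2}] r6c2's peers cover all but 2 ⇒ r6c2=2.
Step 6. [r4c3∈{2,4,5}] row 4 places 2 nowhere but r4c3 ⇒ r4c3=2.
Step 7. [r4c5∈{3,6}] r4c5 is the only open cell in row 4 admitting 6, so r4c5=6.
Step 8. [r4c2∈{4}] r4c2 has the single candidate 4. So r4c2=4.
Step 9. [r5c2∈{1}] nothing but 1 survives at r5c2 ⇒ r5c2=1.
Step 10. [r1c5∈{3}] only 3 remains possible at r1c5, so r1c5=3.
Step 11. [r3c3∈{5}] r3c3 has the single candidate 5, so r3c3=5.
Step 12. [r5c1∈{6}] r5c1 is down to just 6 ⇒ r5c1=6.
Step 13. [r4c6∈{5}] only 5 remains possible at r4c6 ⇒ r4c6=5.
Step 14. [r2c2∈{3}] only 3 remains possible at r2c2 ⇒ r2c2=3.
Step 15. [r4c4∈{3}] only 3 remains possible at r4c4. So r4c4=3.
Step 16. [r5c3∈{4}] r5c3's peers cover all but 4 ⇒ r5c3=4.
Step 17. [r5c5∈{2}] nothing but 2 survives at r5c5. So r5c5=2.

Answer: 2 5 6 4 3 1 / 4 3 1 6 5 2 / 3 6 5 2 1 4 / 1 4 2 3 6 5 / 6 1 4 5 2 3 / 5 2 3 1 4 6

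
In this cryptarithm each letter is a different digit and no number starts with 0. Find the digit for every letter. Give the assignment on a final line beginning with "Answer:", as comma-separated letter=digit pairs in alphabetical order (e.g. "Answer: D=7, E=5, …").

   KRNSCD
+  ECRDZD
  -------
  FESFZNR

Step 1. [F] the sum has 7 digits but both addends have 6; that extra leading digit F is the final carry, namely 1 ⇒ F=1.
Step 2. [col 1: D + D ≡ R (mod 10)] D=3 is one option consistent with column 1 (D + D ≡ R (mod 10), carry-in 0) — take it ⇒ D=3.
Step 3. [col 1: D + D ≡ R (mod 10)] in column 1 we have D+D≡R with carry-in 0; given D=3 and digits 1,3 already taken and all letters distinct, that pins R to 6, so R=6.
Step 4. [col 2: C + Z ≡ N (mod 10)] N=5 is one option consistent with column 2 (C + Z ≡ N (mod 10), carry-in 0) — take it, so N=5.
Step 5. [col 2: C + Z ≡ N (mod 10)] column 2 (C + Z ≡ N (mod 10), carry-in 0) doesn't pin C yet; pick C=7 and continue ⇒ C=7.
Step 6. [col 2: C + Z ≡ N (mod 10)] in column 2 we have C+Z≡N with carry-in 0; given C=7, N=5 and digits 1,3,5,6,7 already taken and all letters distinct, that pins Z to 8, so Z=8.
Step 7. [col 3: S + D ≡ Z (mod 10)] column 3 reads S+D+carry(1)=Z with D=3, Z=8; with digits 1,3,5,6,7,8 already taken and all letters distinct, the only value for S is 4, so S=4.
Step 8. [col 6: K + E ≡ E (mod 10)] column 6: given nothing yet, carry-in 1, and digits 1,3,4,5,6,7,8 already taken and all letters distinct, K+E≡E (mod 10) forces K=9, so K=9.
Step 9. [col 6: K + E ≡ E (mod 10)] several values work for E in column 6 (K + E ≡ E (mod 10), carry-in 1); try E=2 ⇒ E=2.

Answer: C=7, D=3, E=2, F=1, K=9, N=5, R=6, S=4, Z=8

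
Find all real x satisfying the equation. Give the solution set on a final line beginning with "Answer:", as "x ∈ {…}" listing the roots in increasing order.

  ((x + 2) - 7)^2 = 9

Step 1. [((x + 2) - 7)^2 = 9] √ both sides: 9 ≥ 0 gives two branches. So sqrt: (x + 2) - 7 = 3 or -3.
Step 2. [(x + 2) - 7 = 3 or -3] 7 comes off first (add 7), so sub: x + 2 = 10 or 4.
Step 3. [x + 2 = 10 or 4] subtract 2: x sits inside (… + 2). So sub: x = 8 or 2.

Answer: x ∈ {2, 8}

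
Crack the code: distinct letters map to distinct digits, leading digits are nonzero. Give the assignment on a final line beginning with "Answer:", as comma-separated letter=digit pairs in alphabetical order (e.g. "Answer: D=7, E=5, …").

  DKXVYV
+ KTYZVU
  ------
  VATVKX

Step 1. [col 1: V + U ≡ X (mod 10)] no forcing yet in column 1 (carry-in 0); X=7 is free and consistent — try it, so X=7.
Step 2. [col 1: V + U ≡ X (mod 10)] column 1 (V + U ≡ X (mod 10), carry-in 0) doesn't pin U yet; pick U=2 and continue. So U=2.
Step 3. [col 1: V + U ≡ X (mod 10)] column 1: given U=2, X=7, carry-in 0, and digits 2,7 already taken and all letters distinct, V+U≡X (mod 10) forces V=5, so V=5.
Step 4. [col 2: Y + V ≡ K (mod 10)] Y=8 is one option consistent with column 2 (Y + V ≡ K (mod 10), carry-in 0) — take it ⇒ Y=8.
Step 5. [col 2: Y + V ≡ K (mod 10)] from column 2 (Y=8, V=5, carry-in 0, digits 2,5,7,8 already taken and all letters distinct): K must equal 3. So K=3.
Step 6. [col 3: V + Z ≡ V (mod 10)] from column 3 (V=5, carry-in 1, digits 2,3,5,7,8 already taken and all letters distinct): Z must equal 9, so Z=9.
Step 7. [col 4: X + Y ≡ T (mod 10)] column 4 reads X+Y+carry(1)=T with X=7, Y=8; with digits 2,3,5,7,8,9 already taken and all letters distinct, the only value for T is 6. So T=6.
Step 8. [col 5: K + T ≡ A (mod 10)] column 5 reads K+T+carry(1)=A with K=3, T=6; with digits 2,3,5,6,7,8,9 already taken and all letters distinct, the only value for A is 0 ⇒ A=0.
Step 9. [col 6: D + K ≡ V (mod 10)] column 6 reads D+K+carry(1)=V with K=3, V=5; with digits 0,2,3,5,6,7,8,9 already taken and all letters distinct, the only value for D is 1, so D=1.

Answer: A=0, D=1, K=3, T=6, U=2, V=5, X=7, Y=8, Z=9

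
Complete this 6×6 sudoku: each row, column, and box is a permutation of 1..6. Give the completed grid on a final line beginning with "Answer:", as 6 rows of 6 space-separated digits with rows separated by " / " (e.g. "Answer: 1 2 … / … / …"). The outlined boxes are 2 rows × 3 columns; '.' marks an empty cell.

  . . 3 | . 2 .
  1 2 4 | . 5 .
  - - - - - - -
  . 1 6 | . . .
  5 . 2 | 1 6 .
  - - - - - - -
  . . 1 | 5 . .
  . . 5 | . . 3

Step 1. [r5c5∈{4}] nothing but 4 survives at r5c5. So r5c5=4.
Step 2. [r1c1∈{6}] only 6 remains possible at r1c1, so r1c1=6.
Step 3. [r4c6∈{4}] r4c6 has the single candidate 4. So r4c6=4.
Step 4. [r6c2∈{4,6}] 4 has one home in col 2: r6c2 ⇒ r6c2=4.
Step 5. [r6c4∈{2,6}] 6 has one home in row 6: r6c4, so r6c4=6.
Step 6. [r5c6∈{2}] nothing but 2 survives at r5c6 ⇒ r5c6=2.
Step 7. [r4c2∈{3}] only 3 remains possible at r4c2. So r4c2=3.
Step 8. [r2c4∈{3}] r2c4 is down to just 3. So r2c4=3.
Step 9. [r5c2∈{6}] only 6 remains possible at r5c2, so r5c2=6.
Step 10. [r3c4∈{2}] r3c4's peers cover all but 2. So r3c4=2.
Step 11. [r5c1∈{3}] r5c1's peers cover all but 3, so r5c1=3.
Step 12. [r6c1∈{2}] nothing but 2 survives at r6c1. So r6c1=2.
Step 13. [r3c6∈{5}] nothing but 5 survives at r3c6 ⇒ r3c6=5.
Step 14. [r3c5∈{3}] r3c5 has the single candidate 3. So r3c5=3.
Step 15. [r1c6∈{1}] nothing but 1 survives at r1c6, so r1c6=1.
Step 16. [r2c6∈{6}] only 6 remains possible at r2c6 ⇒ r2c6=6.
Step 17. [r3c1∈{4}] nothing but 4 survives at r3c1. So r3c1=4.
Step 18. [r6c5∈{1}] nothing but 1 survives at r6c5, so r6c5=1.
Step 19. [r1c4∈{4}] r1c4 has the single candidate 4. So r1c4=4.
Step 20. [r1c2∈{5}] r1c2 is down to just 5, so r1c2=5.

Answer: 6 5 3 4 2 1 / 1 2 4 3 5 6 / 4 1 6 2 3 5 / 5 3 2 1 6 4 / 3 6 1 5 4 2 / 2 4 5 6 1 3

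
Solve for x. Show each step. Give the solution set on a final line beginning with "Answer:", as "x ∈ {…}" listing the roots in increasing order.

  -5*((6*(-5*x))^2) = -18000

Step 1. [-5*((6*(-5*x))^2) = -18000] leading coefficient -5: divide by -5, so div: (6*(-5*x))^2 = 3600.
Step 2. [(6*(-5*x))^2 = 3600] 3600 ≥ 0, LHS is (·)² — take ±√, so sqrt: 6*(-5*x) = 60 or -60.
Step 3. [6*(-5*x) = 60 or -60] divide by the outer 6. So div: -5*x = 10 or -10.
Step 4. [-5*x = 10 or -10] divide by the outer -5 ⇒ div: x = -2 or 2.

Answer: x ∈ {-2, 2}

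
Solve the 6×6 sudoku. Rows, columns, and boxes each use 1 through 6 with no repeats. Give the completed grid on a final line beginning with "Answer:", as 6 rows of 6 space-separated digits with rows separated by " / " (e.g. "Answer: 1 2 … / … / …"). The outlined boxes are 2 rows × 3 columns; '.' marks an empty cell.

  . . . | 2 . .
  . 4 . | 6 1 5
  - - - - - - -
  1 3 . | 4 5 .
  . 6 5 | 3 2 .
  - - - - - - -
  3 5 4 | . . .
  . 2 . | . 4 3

Step 1. [r6c3∈{1,6}] r6c3 is the only open cell in box 5 admitting 1. So r6c3=1.
Step 2. [r1c3∈{3,6}] across col 3, 6 lands solely at r1c3, so r1c3=6.
Step 3. [r5c6∈{1,2,6}] across row 5, 2 lands solely at r5c6. So r5c6=2.
Step 4. [r3c3∈{2}] only 2 remains possible at r3c3 ⇒ r3c3=2.
Step 5. [r3c6∈{6}] r3c6's peers cover all but 6 ⇒ r3c6=6.
Step 6. [r1c6∈{4}] r1c6 is down to just 4, so r1c6=4.
Step 7. [r5c4∈{1}] r5c4's peers cover all but 1 ⇒ r5c4=1.
Step 8. [r6c4∈{5}] r6c4 is down to just 5, so r6c4=5.
Step 9. [r1c2∈{1}] only 1 remains possible at r1c2 ⇒ r1c2=1.
Step 10. [r4c6∈{1}] nothing but 1 survives at r4c6. So r4c6=1.
Step 11. [r2c1∈{2}] only 2 remains possible at r2c1. So r2c1=2.
Step 12. [r1c5∈{3}] nothing but 3 survives at r1c5 ⇒ r1c5=3.
Step 13. [r6c1∈{6}] r6c1 has the single candidate 6, so r6c1=6.
Step 14. [r5c5∈{6}] r5c5 has the single candidate 6 ⇒ r5c5=6.
Step 15. [r4c1∈{4}] r4c1 is down to just 4. So r4c1=4.
Step 16. [r1c1∈{5}] r1c1 is down to just 5, so r1c1=5.
Step 17. [r2c3∈{3}] nothing but 3 survives at r2c3, so r2c3=3.

Answer: 5 1 6 2 3 4 / 2 4 3 6 1 5 / 1 3 2 4 5 6 / 4 6 5 3 2 1 / 3 5 4 1 6 2 / 6 2 1 5 4 3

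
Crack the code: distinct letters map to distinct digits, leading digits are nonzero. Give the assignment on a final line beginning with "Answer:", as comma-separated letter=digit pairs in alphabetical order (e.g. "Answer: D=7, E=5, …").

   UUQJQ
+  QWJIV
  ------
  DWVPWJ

Step 1. [col 1: Q + V ≡ J (mod 10)] no forcing yet in column 1 (carry-in 0); V=4 is free and consistent — try it. So V=4.
Step 2. [col 1: Q + V ≡ J (mod 10)] several values work for Q in column 1 (Q + V ≡ J (mod 10), carry-in 0); try Q=8 ⇒ Q=8.
Step 3. [D] the sum has 6 digits but both addends have 5; that extra leading digit D is the final carry, namely 1, so D=1.
Step 4. [col 1: Q + V ≡ J (mod 10)] column 1: given Q=8, V=4, carry-in 0, and digits 1,4,8 already taken and all letters distinct, Q+V≡J (mod 10) forces J=2. So J=2.
Step 5. [col 2: J + I ≡ W (mod 10)] I=3 is one option consistent with column 2 (J + I ≡ W (mod 10), carry-in 1) — take it. So I=3.
Step 6. [col 2: J + I ≡ W (mod 10)] from column 2 (J=2, I=3, carry-in 1, digits 1,2,3,4,8 already taken and all letters distinct): W must equal 6 ⇒ W=6.
Step 7. [col 3: Q + J ≡ P (mod 10)] column 3 reads Q+J+carry(0)=P with Q=8, J=2; with digits 1,2,3,4,6,8 already taken and all letters distinct, the only value for P is 0, so P=0.
Step 8. [col 4: U + W ≡ V (mod 10)] column 4: given W=6, V=4, carry-in 1, and digits 0,1,2,3,4,6,8 already taken and all letters distinct, U+W≡V (mod 10) forces U=7 ⇒ U=7.

Answer: D=1, I=3, J=2, P=0, Q=8, U=7, V=4, W=6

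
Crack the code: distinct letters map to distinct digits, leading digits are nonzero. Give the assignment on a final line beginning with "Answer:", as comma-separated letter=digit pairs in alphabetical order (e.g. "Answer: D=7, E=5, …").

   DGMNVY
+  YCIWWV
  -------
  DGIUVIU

Step 1. [col 1: Y + V ≡ U (mod 10)] column 1 (Y + V ≡ U (mod 10), carry-in 0) doesn't pin U yet; pick U=4 and continue. So U=4.
Step 2. [col 1: Y + V ≡ U (mod 10)] several values work for V in column 1 (Y + V ≡ U (mod 10), carry-in 0); try V=5. So V=5.
Step 3. [col 1: Y + V ≡ U (mod 10)] from column 1 (V=5, U=4, carry-in 0, digits 4,5 already taken and all letters distinct): Y must equal 9 ⇒ Y=9.
Step 4. [col 2: V + W ≡ I (mod 10)] column 2 (V + W ≡ I (mod 10), carry-in 1) doesn't pin I yet; pick I=8 and continue, so I=8.
Step 5. [col 2: V + W ≡ I (mod 10)] column 2: given V=5, I=8, carry-in 1, and digits 4,5,8,9 already taken and all letters distinct, V+W≡I (mod 10) forces W=2, so W=2.
Step 6. [col 3: N + W ≡ V (mod 10)] in column 3 we have N+W≡V with carry-in 0; given W=2, V=5 and digits 2,4,5,8,9 already taken and all letters distinct, that pins N to 3, so N=3.
Step 7. [D] adding two 6-digit numbers gives at most 6+1 digits, and here it does — D is that final carry and must be 1, so D=1.
Step 8. [col 4: M + I ≡ U (mod 10)] column 4: given I=8, U=4, carry-in 0, and digits 1,2,3,4,5,8,9 already taken and all letters distinct, M+I≡U (mod 10) forces M=6, so M=6.
Step 9. [col 5: G + C ≡ I (mod 10)] column 5 (G + C ≡ I (mod 10), carry-in 1) doesn't pin G yet; pick G=0 and continue. So G=0.
Step 10. [col 5: G + C ≡ I (mod 10)] column 5: given G=0, I=8, carry-in 1, and digits 0,1,2,3,4,5,6,8,9 already taken and all letters distinct, G+C≡I (mod 10) forces C=7 ⇒ C=7.

Answer: C=7, D=1, G=0, I=8, M=6, N=3, U=4, V=5, W=2, Y=9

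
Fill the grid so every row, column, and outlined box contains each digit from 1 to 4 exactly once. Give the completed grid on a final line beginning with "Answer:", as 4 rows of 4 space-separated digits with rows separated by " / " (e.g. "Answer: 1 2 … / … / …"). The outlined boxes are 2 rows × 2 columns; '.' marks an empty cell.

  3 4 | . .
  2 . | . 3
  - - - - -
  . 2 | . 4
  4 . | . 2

Step 1. [r4c2∈{1,3}] col 2 places 3 nowhere but r4c2. So r4c2=3.
Step 2. [r4c3∈{1}] only 1 remains possible at r4c3 ⇒ r4c3=1.
Step 3. [r2c2∈{1}] r2c2 is down to just 1, so r2c2=1.
Step 4. [r1c3∈{2}] only 2 remains possible at r1c3. So r1c3=2.
Step 5. [r1c4∈{1}] only 1 remains possible at r1c4, so r1c4=1.
Step 6. [r3c1∈{1}] nothing but 1 survives at r3c1, so r3c1=1.
Step 7. [r2c3∈{4}] r2c3 is down to just 4. So r2c3=4.
Step 8. [r3c3∈{3}] r3c3 has the single candidate 3, so r3c3=3.

Answer: 3 4 2 1 / 2 1 4 3 / 1 2 3 4 / 4 3 1 2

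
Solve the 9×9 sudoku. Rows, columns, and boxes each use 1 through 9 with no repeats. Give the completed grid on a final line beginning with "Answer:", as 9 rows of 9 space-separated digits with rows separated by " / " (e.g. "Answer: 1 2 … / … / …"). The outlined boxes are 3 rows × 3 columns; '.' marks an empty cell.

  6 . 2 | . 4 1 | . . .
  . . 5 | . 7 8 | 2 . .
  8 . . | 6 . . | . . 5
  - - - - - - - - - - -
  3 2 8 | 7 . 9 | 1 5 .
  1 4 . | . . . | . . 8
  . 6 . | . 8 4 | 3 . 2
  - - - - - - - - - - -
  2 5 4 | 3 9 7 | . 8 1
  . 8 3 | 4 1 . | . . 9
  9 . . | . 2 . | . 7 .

Step 1. [r6c8∈{9}] r6c8's peers cover all but 9 ⇒ r6c8=9.
Step 2. [r5c8∈{6}] r5c8's peers cover all but 6. So r5c8=6.
Step 3. [r1c8∈{3}] only 3 remains possible at r1c8 ⇒ r1c8=3.
Step 4. [r9c3∈{1,6}] across col 3, 6 lands solely at r9c3 ⇒ r9c3=6.
Step 5. [r3c3∈{1,7,9}] r3c3 is the only open cell in col 3 admitting 1. So r3c3=1.
Step 6. [r9c6∈{5}] nothing but 5 survives at r9c6, so r9c6=5.
Step 7. [r3c8∈{4}] r3c8 is down to just 4, so r3c8=4.
Step 8. [r1c4∈{5,9}] 5 has one home in row 1: r1c4, so r1c4=5.
Step 9. [r5c7∈{7}] r5c7's peers cover all but 7 ⇒ r5c7=7.
Step 10. [r3c5∈{3}] nothing but 3 survives at r3c5. So r3c5=3.
Step 11. [r3c2∈{7,9}] across row 3, 7 lands solely at r3c2 ⇒ r3c2=7.
Step 12. [r1c2∈{9}] r1c2's peers cover all but 9 ⇒ r1c2=9.
Step 13. [r4c9∈{4}] nothing but 4 survives at r4c9. So r4c9=4.
Step 14. [r7c7∈{6}] r7c7 has the single candidate 6 ⇒ r7c7=6.
Step 15. [r5c4∈{2}] only 2 remains possible at r5c4, so r5c4=2.
Step 16. [r6c3∈{7}] r6c3 has the single candidate 7 ⇒ r6c3=7.
Step 17. [r2c9∈{6}] nothing but 6 survives at r2c9, so r2c9=6.
Step 18. [r5c5∈{5}] only 5 remains possible at r5c5, so r5c5=5.
Step 19. [r9c7∈{4}] r9c7 is down to just 4 ⇒ r9c7=4.
Step 20. [r3c7∈{9}] r3c7 has the single candidate 9, so r3c7=9.
Step 21. [r2c4∈{9}] r2c4 has the single candidate 9. So r2c4=9.
Step 22. [r1c9∈{7}] only 7 remains possible at r1c9. So r1c9=7.
Step 23. [r5c6∈{3}] nothing but 3 survives at r5c6 ⇒ r5c6=3.
Step 24. [r2c8∈{1}] r2c8 has the single candidate 1 ⇒ r2c8=1.
Step 25. [r2c2∈{3}] r2c2's peers cover all but 3. So r2c2=3.
Step 26. [r9c4∈{8}] nothing but 8 survives at r9c4. So r9c4=8.
Step 27. [r8c1∈{7}] r8c1's peers cover all but 7 ⇒ r8c1=7.
Step 28. [r8c7∈{5}] nothing but 5 survives at r8c7, so r8c7=5.
Step 29. [r5c3∈{9}] only 9 remains possible at r5c3 ⇒ r5c3=9.
Step 30. [r4c5∈{6}] r4c5's peers cover all but 6. So r4c5=6.
Step 31. [r9c2∈{1}] nothing but 1 survives at r9c2, so r9c2=1.
Step 32. [r6c4∈{1}] r6c4's peers cover all but 1, so r6c4=1.
Step 33. [r9c9∈{3}] r9c9's peers cover all but 3. So r9c9=3.
Step 34. [r2c1∈{4}] nothing but 4 survives at r2c1. So r2c1=4.
Step 35. [r1c7∈{8}] only 8 remains possible at r1c7, so r1c7=8.
Step 36. [r8c6∈{6}] r8c6's peers cover all but 6, so r8c6=6.
Step 37. [r8c8∈{2}] r8c8's peers cover all but 2 ⇒ r8c8=2.
Step 38. [r3c6∈{2}] r3c6's peers cover all but 2, so r3c6=2.
Step 39. [r6c1∈{5}] r6c1 is down to just 5 ⇒ r6c1=5.

Answer: 6 9 2 5 4 1 8 3 7 / 4 3 5 9 7 8 2 1 6 / 8 7 1 6 3 2 9 4 5 / 3 2 8 7 6 9 1 5 4 / 1 4 9 2 5 3 7 6 8 / 5 6 7 1 8 4 3 9 2 / 2 5 4 3 9 7 6 8 1 / 7 8 3 4 1 6 5 2 9 / 9 1 6 8 2 5 4 7 3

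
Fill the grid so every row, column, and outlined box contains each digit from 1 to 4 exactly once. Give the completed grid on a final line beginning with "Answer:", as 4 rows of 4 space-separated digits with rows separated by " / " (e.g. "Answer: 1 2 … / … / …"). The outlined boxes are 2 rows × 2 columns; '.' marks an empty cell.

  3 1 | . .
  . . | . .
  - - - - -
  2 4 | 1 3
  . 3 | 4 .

Step 1. [r1c3∈{2}] r1c3 has the single candidate 2, so r1c3=2.
Step 2. [r1c4∈{4}] nothing but 4 survives at r1c4. So r1c4=4.
Step 3. [r4c1∈{1}] nothing but 1 survives at r4c1 ⇒ r4c1=1.
Step 4. [r2c1∈{4}] r2c1 is down to just 4 ⇒ r2c1=4.
Step 5. [r2c4∈{1}] nothing but 1 survives at r2c4 ⇒ r2c4=1.
Step 6. [r2c2∈{2}] nothing but 2 survives at r2c2. So r2c2=2.
Step 7. [r2c3∈{3}] r2c3 is down to just 3 ⇒ r2c3=3.
Step 8. [r4c4∈{2}] r4c4 has the single candidate 2, so r4c4=2.

Answer: 3 1 2 4 / 4 2 3 1 / 2 4 1 3 / 1 3 4 2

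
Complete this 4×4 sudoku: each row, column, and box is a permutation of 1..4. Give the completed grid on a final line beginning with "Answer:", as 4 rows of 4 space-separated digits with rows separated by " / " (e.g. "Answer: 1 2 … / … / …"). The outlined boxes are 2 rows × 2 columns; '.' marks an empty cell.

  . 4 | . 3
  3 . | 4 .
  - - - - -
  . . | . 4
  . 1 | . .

Step 1. [r4c4∈{2}] nothing but 2 survives at r4c4 ⇒ r4c4=2.
Step 2. [r3c2∈{2,3}] col 2 places 3 nowhere but r3c2, so r3c2=3.
Step 3. [r1c3∈{1,2}] col 3 places 2 nowhere but r1c3, so r1c3=2.
Step 4. [r3c1∈{2}] r3c1 is down to just 2 ⇒ r3c1=2.
Step 5. [r3c3∈{1}] only 1 remains possible at r3c3. So r3c3=1.
Step 6. [r2c2∈{2}] r2c2 is down to just 2 ⇒ r2c2=2.
Step 7. [r1c1∈{1}] r1c1 has the single candidate 1, so r1c1=1.
Step 8. [r4c1∈{4}] r4c1 is down to just 4. So r4c1=4.
Step 9. [r2c4∈{1}] r2c4 has the single candidate 1, so r2c4=1.
Step 10. [r4c3∈{3}] only 3 remains possible at r4c3, so r4c3=3.

Answer: 1 4 2 3 / 3 2 4 1 / 2 3 1 4 / 4 1 3 2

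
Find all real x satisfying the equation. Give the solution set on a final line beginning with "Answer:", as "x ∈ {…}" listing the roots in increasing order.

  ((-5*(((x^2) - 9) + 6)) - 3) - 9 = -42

Step 1. [((-5*(((x^2) - 9) + 6)) - 3) - 9 = -42] peel the -9: add 9 from each side, so sub: (-5*(((x^2) - 9) + 6)) - 3 = -33.
Step 2. [(-5*(((x^2) - 9) + 6)) - 3 = -33] peel the -3: add 3 from each side ⇒ sub: -5*(((x^2) - 9) + 6) = -30.
Step 3. [-5*(((x^2) - 9) + 6) = -30] divide by the outer -5 ⇒ div: ((x^2) - 9) + 6 = 6.
Step 4. [((x^2) - 9) + 6 = 6] peel the +6: subtract 6 from each side. So sub: (x^2) - 9 = 0.
Step 5. [(x^2) - 9 = 0] add 9: x sits inside (… - 9). So sub: x^2 = 9.
Step 6. [x^2 = 9] LHS squared, RHS 9 ≥ 0: apply √ (±), so sqrt: x = 3 or -3.

Answer: x ∈ {-3, 3}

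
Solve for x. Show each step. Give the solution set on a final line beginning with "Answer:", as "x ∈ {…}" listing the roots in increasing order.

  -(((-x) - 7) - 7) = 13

Step 1. [-(((-x) - 7) - 7) = 13] LHS negated; negate both sides, so neg: ((-x) - 7) - 7 = -13.
Step 2. [((-x) - 7) - 7 = -13] -7 is outermost — add 7 both sides. So sub: (-x) - 7 = -6.
Step 3. [(-x) - 7 = -6] 7 comes off first (add 7), so sub: -x = 1.
Step 4. [-x = 1] flip signs both sides ⇒ neg: x = -1.

Answer: x ∈ {-1}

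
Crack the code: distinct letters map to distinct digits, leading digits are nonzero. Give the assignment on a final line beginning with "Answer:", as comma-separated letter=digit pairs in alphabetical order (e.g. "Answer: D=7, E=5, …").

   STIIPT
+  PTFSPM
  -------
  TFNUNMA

Step 1. [col 1: T + M ≡ A (mod 10)] no forcing yet in column 1 (carry-in 0); M=4 is free and consistent — try it. So M=4.
Step 2. [col 1: T + M ≡ A (mod 10)] no forcing yet in column 1 (carry-in 0); A=5 is free and consistent — try it ⇒ A=5.
Step 3. [col 1: T + M ≡ A (mod 10)] column 1 reads T+M+carry(0)=A with M=4, A=5; with digits 4,5 already taken and all letters distinct, the only value for T is 1. So T=1.
Step 4. [col 2: P + P ≡ M (mod 10)] no forcing yet in column 2 (carry-in 0); P=7 is free and consistent — try it, so P=7.
Step 5. [col 3: I + S ≡ N (mod 10)] column 3 (I + S ≡ N (mod 10), carry-in 1) doesn't pin I yet; pick I=8 and continue. So I=8.
Step 6. [col 3: I + S ≡ N (mod 10)] several values work for S in column 3 (I + S ≡ N (mod 10), carry-in 1); try S=3 ⇒ S=3.
Step 7. [col 3: I + S ≡ N (mod 10)] column 3: given I=8, S=3, carry-in 1, and digits 1,3,4,5,7,8 already taken and all letters distinct, I+S≡N (mod 10) forces N=2, so N=2.
Step 8. [col 4: I + F ≡ U (mod 10)] from column 4 (I=8, carry-in 1, digits 1,2,3,4,5,7,8 already taken and all letters distinct): U must equal 9 ⇒ U=9.
Step 9. [col 4: I + F ≡ U (mod 10)] column 4 reads I+F+carry(1)=U with I=8, U=9; with digits 1,2,3,4,5,7,8,9 already taken and all letters distinct, the only value for F is 0. So F=0.

Answer: A=5, F=0, I=8, M=4, N=2, P=7, S=3, T=1, U=9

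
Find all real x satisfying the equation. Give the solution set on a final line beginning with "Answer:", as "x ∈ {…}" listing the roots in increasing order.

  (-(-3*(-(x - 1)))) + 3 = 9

Step 1. [(-(-3*(-(x - 1)))) + 3 = 9] subtract 3: x sits inside (… + 3). So sub: -(-3*(-(x - 1))) = 6.
Step 2. [-(-3*(-(x - 1))) = 6] flip signs both sides ⇒ neg: -3*(-(x - 1)) = -6.
Step 3. [-3*(-(x - 1)) = -6] -3 out front; divide by -3. So div: -(x - 1) = 2.
Step 4. [-(x - 1) = 2] leading − — multiply by −1, so neg: x - 1 = -2.
Step 5. [x - 1 = -2] peel the -1: add 1 from each side, so sub: x = -1.

Answer: x ∈ {-1}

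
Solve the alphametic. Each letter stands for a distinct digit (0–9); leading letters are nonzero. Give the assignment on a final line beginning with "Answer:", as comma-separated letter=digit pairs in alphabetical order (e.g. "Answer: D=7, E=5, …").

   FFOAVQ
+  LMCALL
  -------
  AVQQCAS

Step 1. [col 1: Q + L ≡ S (mod 10)] column 1 (Q + L ≡ S (mod 10), carry-in 0) doesn't pin Q yet; pick Q=9 and continue, so Q=9.
Step 2. [A] adding two 6-digit numbers gives at most 6+1 digits, and here it does — A is that final carry and must be 1. So A=1.
Step 3. [col 1: Q + L ≡ S (mod 10)] column 1 (Q + L ≡ S (mod 10), carry-in 0) doesn't pin S yet; pick S=7 and continue. So S=7.
Step 4. [col 1: Q + L ≡ S (mod 10)] column 1 reads Q+L+carry(0)=S with Q=9, S=7; with digits 1,7,9 already taken and all letters distinct, the only value for L is 8. So L=8.
Step 5. [col 2: V + L ≡ A (mod 10)] in column 2 we have V+L≡A with carry-in 1; given L=8, A=1 and digits 1,7,8,9 already taken and all letters distinct, that pins V to 2, so V=2.
Step 6. [col 3: A + A ≡ C (mod 10)] column 3: given A=1, carry-in 1, and digits 1,2,7,8,9 already taken and all letters distinct, A+A≡C (mod 10) forces C=3 ⇒ C=3.
Step 7. [col 4: O + C ≡ Q (mod 10)] from column 4 (C=3, Q=9, carry-in 0, digits 1,2,3,7,8,9 already taken and all letters distinct): O must equal 6. So O=6.
Step 8. [col 5: F + M ≡ Q (mod 10)] several values work for F in column 5 (F + M ≡ Q (mod 10), carry-in 0); try F=4 ⇒ F=4.
Step 9. [col 5: F + M ≡ Q (mod 10)] column 5 reads F+M+carry(0)=Q with F=4, Q=9; with digits 1,2,3,4,6,7,8,9 already taken and all letters distinct, the only value for M is 5, so M=5.

Answer: A=1, C=3, F=4, L=8, M=5, O=6, Q=9, S=7, V=2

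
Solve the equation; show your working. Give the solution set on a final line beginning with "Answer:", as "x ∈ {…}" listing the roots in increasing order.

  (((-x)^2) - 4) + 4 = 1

Step 1. [(((-x)^2) - 4) + 4 = 1] +4 is outermost — subtract 4 both sides, so sub: ((-x)^2) - 4 = -3.
Step 2. [((-x)^2) - 4 = -3] the outer -4 inverts by adding 4 ⇒ sub: (-x)^2 = 1.
Step 3. [(-x)^2 = 1] LHS squared, RHS 1 ≥ 0: apply √ (±) ⇒ sqrt: -x = 1 or -1.
Step 4. [-x = 1 or -1] flip signs both sides. So neg: x = -1 or 1.

Answer: x ∈ {-1, 1}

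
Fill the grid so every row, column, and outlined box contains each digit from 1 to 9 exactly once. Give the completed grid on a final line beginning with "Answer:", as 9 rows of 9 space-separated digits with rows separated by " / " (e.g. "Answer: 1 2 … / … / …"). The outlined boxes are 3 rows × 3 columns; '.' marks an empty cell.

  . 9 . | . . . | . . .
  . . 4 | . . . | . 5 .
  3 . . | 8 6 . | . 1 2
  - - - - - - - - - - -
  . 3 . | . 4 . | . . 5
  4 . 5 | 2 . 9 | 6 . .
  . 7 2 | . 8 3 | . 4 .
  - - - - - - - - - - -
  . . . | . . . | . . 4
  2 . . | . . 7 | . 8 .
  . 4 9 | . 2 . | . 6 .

Step 1. [r3c7∈{4,7,9}] in row 3, 9 fits only at r3c7, so r3c7=9.
Step 2. [r6c7∈{1}] only 1 remains possible at r6c7, so r6c7=1.
Step 3. [r8c4∈{1,3,4,5,6,9}] across row 8, 4 lands solely at r8c4, so r8c4=4.
Step 4. [r1c7∈{3,4,7,8}] 4 has one home in col 7: r1c7. So r1c7=4.
Step 5. [r3c2∈{5}] only 5 remains possible at r3c2, so r3c2=5.
Step 6. [r6c4∈{5,6}] row 6 places 5 nowhere but r6c4. So r6c4=5.
Step 7. [r6c1∈{6,9}] r6c1 is the only open cell in row 6 admitting 6 ⇒ r6c1=6.
Step 8. [r2c2∈{1,2,6,8}] 2 has one home in col 2: r2c2 ⇒ r2c2=2.
Step 9. [r2c6∈{1}] nothing but 1 survives at r2c6 ⇒ r2c6=1.
Step 10. [r1c3∈{1,6,7,8}] across box 1, 6 lands solely at r1c3. So r1c3=6.
Step 11. [r1c1∈{1,7,8}] row 1 places 1 nowhere but r1c1, so r1c1=1.
Step 12. [r2c1∈{7,8}] box 1 places 8 nowhere but r2c1 ⇒ r2c1=8.
Step 13. [r4c7∈{2,7,8}] 8 has one home in col 7: r4c7 ⇒ r4c7=8.
Step 14. [r7c3∈{1,3,7,8}] col 3 places 8 nowhere but r7c3 ⇒ r7c3=8.
Step 15. [r8c3∈{1,3}] in col 3, 3 fits only at r8c3 ⇒ r8c3=3.
Step 16. [r7c7∈{2,3,5,7}] 2 has one home in col 7: r7c7, so r7c7=2.
Step 17. [r1c9∈{3,7,8}] 8 has one home in row 1: r1c9, so r1c9=8.
Step 18. [r4c6∈{6}] r4c6 has the single candidate 6. So r4c6=6.
Step 19. [r7c6∈{5}] r7c6 is down to just 5, so r7c6=5.
Step 20. [r7c4∈{1,3,6,9}] across col 4, 6 lands solely at r7c4. So r7c4=6.
Step 21. [r7c2∈{1}] only 1 remains possible at r7c2 ⇒ r7c2=1.
Step 22. [r5c5∈{1,7}] 1 has one home in row 5: r5c5. So r5c5=1.
Step 23. [r4c4∈{7}] nothing but 7 survives at r4c4 ⇒ r4c4=7.
Step 24. [r1c4∈{3}] r1c4's peers cover all but 3 ⇒ r1c4=3.
Step 25. [r1c8∈{7}] only 7 remains possible at r1c8. So r1c8=7.
Step 26. [r9c7∈{3,5,7}] r9c7 is the only open cell in col 7 admitting 7 ⇒ r9c7=7.
Step 27. [r9c9∈{1,3}] across row 9, 3 lands solely at r9c9. So r9c9=3.
Step 28. [r7c8∈{9}] nothing but 9 survives at r7c8 ⇒ r7c8=9.
Step 29. [r8c5∈{9}] only 9 remains possible at r8c5. So r8c5=9.
Step 30. [r2c9∈{6}] r2c9's peers cover all but 6, so r2c9=6.
Step 31. [r9c6∈{8}] only 8 remains possible at r9c6, so r9c6=8.
Step 32. [r4c1∈{9}] r4c1's peers cover all but 9, so r4c1=9.
Step 33. [r5c2∈{8}] r5c2 has the single candidate 8 ⇒ r5c2=8.
Step 34. [r3c6∈{4}] r3c6's peers cover all but 4 ⇒ r3c6=4.
Step 35. [r5c9∈{7}] only 7 remains possible at r5c9, so r5c9=7.
Step 36. [r8c2∈{6}] r8c2 is down to just 6, so r8c2=6.
Step 37. [r8c9∈{1}] r8c9 is down to just 1, so r8c9=1.
Step 38. [r4c8∈{2}] r4c8 has the single candidate 2. So r4c8=2.
Step 39. [r5c8∈{3}] only 3 remains possible at r5c8. So r5c8=3.
Step 40. [r9c1∈{5}] only 5 remains possible at r9c1. So r9c1=5.
Step 41. [r2c7∈{3}] r2c7's peers cover all but 3 ⇒ r2c7=3.
Step 42. [r9c4∈{1}] r9c4 is down to just 1 ⇒ r9c4=1.
Step 43. [r2c4∈{9}] nothing but 9 survives at r2c4. So r2c4=9.
Step 44. [r6c9∈{9}] only 9 remains possible at r6c9 ⇒ r6c9=9.
Step 45. [r3c3∈{7}] nothing but 7 survives at r3c3, so r3c3=7.
Step 46. [r8c7∈{5}] r8c7 is down to just 5 ⇒ r8c7=5.
Step 47. [r1c5∈{5}] r1c5 has the single candidate 5 ⇒ r1c5=5.
Step 48. [r7c5∈{3}] only 3 remains possible at r7c5. So r7c5=3.
Step 49. [r2c5∈{7}] r2c5 has the single candidate 7, so r2c5=7.
Step 50. [r1c6∈{2}] only 2 remains possible at r1c6 ⇒ r1c6=2.
Step 51. [r7c1∈{7}] r7c1 is down to just 7. So r7c1=7.
Step 52. [r4c3∈{1}] r4c3's peers cover all but 1, so r4c3=1.

Answer: 1 9 6 3 5 2 4 7 8 / 8 2 4 9 7 1 3 5 6 / 3 5 7 8 6 4 9 1 2 / 9 3 1 7 4 6 8 2 5 / 4 8 5 2 1 9 6 3 7 / 6 7 2 5 8 3 1 4 9 / 7 1 8 6 3 5 2 9 4 / 2 6 3 4 9 7 5 8 1 / 5 4 9 1 2 8 7 6 3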